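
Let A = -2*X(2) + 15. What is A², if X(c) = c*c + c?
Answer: 9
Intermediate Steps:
X(c) = c + c² (X(c) = c² + c = c + c²)
A = 3 (A = -4*(1 + 2) + 15 = -4*3 + 15 = -2*6 + 15 = -12 + 15 = 3)
A² = 3² = 9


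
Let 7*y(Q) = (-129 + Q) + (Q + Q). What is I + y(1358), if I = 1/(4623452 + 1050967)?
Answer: 22385582962/39720933 ≈ 563.57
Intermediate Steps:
y(Q) = -129/7 + 3*Q/7 (y(Q) = ((-129 + Q) + (Q + Q))/7 = ((-129 + Q) + 2*Q)/7 = (-129 + 3*Q)/7 = -129/7 + 3*Q/7)
I = 1/5674419 ≈ 1.7623e-7
I + y(1358) = 1/5674419 + (-129/7 + (3/7)*1358) = 1/5674419 + (-129/7 + 582) = 1/5674419 + 3945/7 = 22385582962/39720933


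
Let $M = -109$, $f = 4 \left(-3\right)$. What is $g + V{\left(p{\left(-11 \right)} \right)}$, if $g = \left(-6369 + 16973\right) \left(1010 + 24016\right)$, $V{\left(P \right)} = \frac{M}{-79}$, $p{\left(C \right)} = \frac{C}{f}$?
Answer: $\frac{20964680725}{79} \approx 2.6538 \cdot 10^{8}$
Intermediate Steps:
$f = -12$
$p{\left(C \right)} = - \frac{C}{12}$ ($p{\left(C \right)} = \frac{C}{-12} = C \left(- \frac{1}{12}\right) = - \frac{C}{12}$)
$V{\left(P \right)} = \frac{109}{79}$ ($V{\left(P \right)} = - \frac{109}{-79} = \left(-109\right) \left(- \frac{1}{79}\right) = \frac{109}{79}$)
$g = 265375704$ ($g = 10604 \cdot 25026 = 265375704$)
$g + V{\left(p{\left(-11 \right)} \right)} = 265375704 + \frac{109}{79} = \frac{20964680725}{79}$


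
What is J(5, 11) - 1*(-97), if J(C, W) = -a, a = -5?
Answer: 102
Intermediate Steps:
J(C, W) = 5 (J(C, W) = -1*(-5) = 5)
J(5, 11) - 1*(-97) = 5 - 1*(-97) = 5 + 97 = 102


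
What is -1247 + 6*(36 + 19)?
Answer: -917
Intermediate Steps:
-1247 + 6*(36 + 19) = -1247 + 6*55 = -1247 + 330 = -917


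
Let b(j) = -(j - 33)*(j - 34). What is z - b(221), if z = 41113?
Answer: 76269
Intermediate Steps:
b(j) = -(-34 + j)*(-33 + j) (b(j) = -(-33 + j)*(-34 + j) = -(-34 + j)*(-33 + j))
z - b(221) = 41113 - (-1122 - 1*221² + 67*221) = 41113 - (-1122 - 1*48841 + 14807) = 41113 - (-1122 - 48841 + 14807) = 41113 - 1*(-35156) = 41113 + 35156 = 76269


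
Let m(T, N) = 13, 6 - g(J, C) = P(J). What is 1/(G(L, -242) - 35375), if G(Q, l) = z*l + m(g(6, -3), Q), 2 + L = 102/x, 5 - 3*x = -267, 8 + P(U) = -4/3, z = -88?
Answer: -1/14066 ≈ -7.1093e-5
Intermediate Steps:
P(U) = -28/3 (P(U) = -8 - 4/3 = -28/3)
g(J, C) = 46/3 (g(J, C) = 6 - 1*(-28/3) = 6 + 28/3 = 46/3)
x = 272/3 (x = 5/3 - 1/3*(-267) = 5/3 + 89 = 272/3 ≈ 90.667)
L = -7/8 (L = -2 + 102/(272/3) = -2 + 102*(3/272) = -2 + 9/8 = -7/8 ≈ -0.87500)
G(Q, l) = 13 - 88*l (G(Q, l) = -88*l + 13 = 13 - 88*l)
1/(G(L, -242) - 35375) = 1/((13 - 88*(-242)) - 35375) = 1/((13 + 21296) - 35375) = 1/(21309 - 35375) = 1/(-14066) = -1/14066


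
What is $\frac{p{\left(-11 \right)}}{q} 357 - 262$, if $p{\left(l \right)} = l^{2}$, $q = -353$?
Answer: $- \frac{135683}{353} \approx -384.37$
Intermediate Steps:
$\frac{p{\left(-11 \right)}}{q} 357 - 262 = \frac{\left(-11\right)^{2}}{-353} \cdot 357 - 262 = 121 \left(- \frac{1}{353}\right) 357 - 262 = \left(- \frac{121}{353}\right) 357 - 262 = - \frac{43197}{353} - 262 = - \frac{135683}{353}$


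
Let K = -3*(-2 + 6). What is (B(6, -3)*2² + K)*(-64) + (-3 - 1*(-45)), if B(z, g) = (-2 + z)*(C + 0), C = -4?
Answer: 4906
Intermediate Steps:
K = -12 (K = -3*4 = -12)
B(z, g) = 8 - 4*z (B(z, g) = (-2 + z)*(-4 + 0) = (-2 + z)*(-4) = 8 - 4*z)
(B(6, -3)*2² + K)*(-64) + (-3 - 1*(-45)) = ((8 - 4*6)*2² - 12)*(-64) + (-3 - 1*(-45)) = ((8 - 24)*4 - 12)*(-64) + (-3 + 45) = (-16*4 - 12)*(-64) + 42 = (-64 - 12)*(-64) + 42 = -76*(-64) + 42 = 4864 + 42 = 4906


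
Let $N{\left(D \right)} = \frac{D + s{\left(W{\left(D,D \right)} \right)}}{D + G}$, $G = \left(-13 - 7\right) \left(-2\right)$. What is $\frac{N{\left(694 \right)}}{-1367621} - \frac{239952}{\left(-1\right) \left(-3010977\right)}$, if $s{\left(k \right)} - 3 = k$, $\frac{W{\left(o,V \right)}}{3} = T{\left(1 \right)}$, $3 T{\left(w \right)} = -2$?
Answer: $- \frac{577635549079}{7248250661334} \approx -0.079693$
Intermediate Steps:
$T{\left(w \right)} = - \frac{2}{3}$ ($T{\left(w \right)} = \frac{1}{3} \left(-2\right) = - \frac{2}{3}$)
$W{\left(o,V \right)} = -2$ ($W{\left(o,V \right)} = 3 \left(- \frac{2}{3}\right) = -2$)
$G = 40$ ($G = \left(-20\right) \left(-2\right) = 40$)
$s{\left(k \right)} = 3 + k$
$N{\left(D \right)} = \frac{1 + D}{40 + D}$ ($N{\left(D \right)} = \frac{D + \left(3 - 2\right)}{D + 40} = \frac{D + 1}{40 + D} = \frac{1 + D}{40 + D}$)
$\frac{N{\left(694 \right)}}{-1367621} - \frac{239952}{\left(-1\right) \left(-3010977\right)} = \frac{\frac{1}{40 + 694} \left(1 + 694\right)}{-1367621} - \frac{239952}{\left(-1\right) \left(-3010977\right)} = \frac{1}{734} \cdot 695 \left(- \frac{1}{1367621}\right) - \frac{239952}{3010977} = \frac{1}{734} \cdot 695 \left(- \frac{1}{1367621}\right) - \frac{79984}{1003659} = \frac{695}{734} \left(- \frac{1}{1367621}\right) - \frac{79984}{1003659} = - \frac{5}{7221826} - \frac{79984}{1003659} = - \frac{577635549079}{7248250661334}$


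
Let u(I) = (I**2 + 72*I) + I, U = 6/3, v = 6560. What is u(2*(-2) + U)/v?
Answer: -71/3280 ≈ -0.021646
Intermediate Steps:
U = 2 (U = 6*(1/3) = 2)
u(I) = I**2 + 73*I
u(2*(-2) + U)/v = ((2*(-2) + 2)*(73 + (2*(-2) + 2)))/6560 = ((-4 + 2)*(73 + (-4 + 2)))*(1/6560) = -2*(73 - 2)*(1/6560) = -2*71*(1/6560) = -142*1/6560 = -71/3280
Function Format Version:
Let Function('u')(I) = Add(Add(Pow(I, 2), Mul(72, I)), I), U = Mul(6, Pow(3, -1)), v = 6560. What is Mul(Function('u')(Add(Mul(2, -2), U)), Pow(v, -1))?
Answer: Rational(-71, 3280) ≈ -0.021646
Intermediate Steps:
U = 2 (U = Mul(6, Rational(1, 3)) = 2)
Function('u')(I) = Add(Pow(I, 2), Mul(73, I))
Mul(Function('u')(Add(Mul(2, -2), U)), Pow(v, -1)) = Mul(Mul(Add(Mul(2, -2), 2), Add(73, Add(Mul(2, -2), 2))), Pow(6560, -1)) = Mul(Mul(Add(-4, 2), Add(73, Add(-4, 2))), Rational(1, 6560)) = Mul(Mul(-2, Add(73, -2)), Rational(1, 6560)) = Mul(Mul(-2, 71), Rational(1, 6560)) = Mul(-142, Rational(1, 6560)) = Rational(-71, 3280)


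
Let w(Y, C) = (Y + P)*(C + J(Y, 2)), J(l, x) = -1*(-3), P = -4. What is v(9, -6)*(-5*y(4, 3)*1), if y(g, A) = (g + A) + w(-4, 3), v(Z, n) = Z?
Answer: 1845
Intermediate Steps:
J(l, x) = 3
w(Y, C) = (-4 + Y)*(3 + C) (w(Y, C) = (Y - 4)*(C + 3) = (-4 + Y)*(3 + C))
y(g, A) = -48 + A + g (y(g, A) = (g + A) + (-12 - 4*3 + 3*(-4) + 3*(-4)) = (A + g) + (-12 - 12 - 12 - 12) = (A + g) - 48 = -48 + A + g)
v(9, -6)*(-5*y(4, 3)*1) = 9*(-5*(-48 + 3 + 4)*1) = 9*(-5*(-41)*1) = 9*(205*1) = 9*205 = 1845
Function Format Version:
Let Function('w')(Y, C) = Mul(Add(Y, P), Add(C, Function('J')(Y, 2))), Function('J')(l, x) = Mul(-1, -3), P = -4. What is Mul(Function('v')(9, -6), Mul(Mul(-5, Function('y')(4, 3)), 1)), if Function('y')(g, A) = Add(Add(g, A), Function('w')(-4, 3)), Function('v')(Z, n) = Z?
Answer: 1845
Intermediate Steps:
Function('J')(l, x) = 3
Function('w')(Y, C) = Mul(Add(-4, Y), Add(3, C)) (Function('w')(Y, C) = Mul(Add(Y, -4), Add(C, 3)) = Mul(Add(-4, Y), Add(3, C)))
Function('y')(g, A) = Add(-48, A, g) (Function('y')(g, A) = Add(Add(g, A), Add(-12, Mul(-4, 3), Mul(3, -4), Mul(3, -4))) = Add(Add(A, g), Add(-12, -12, -12, -12)) = Add(Add(A, g), -48) = Add(-48, A, g))
Mul(Function('v')(9, -6), Mul(Mul(-5, Function('y')(4, 3)), 1)) = Mul(9, Mul(Mul(-5, Add(-48, 3, 4)), 1)) = Mul(9, Mul(Mul(-5, -41), 1)) = Mul(9, Mul(205, 1)) = Mul(9, 205) = 1845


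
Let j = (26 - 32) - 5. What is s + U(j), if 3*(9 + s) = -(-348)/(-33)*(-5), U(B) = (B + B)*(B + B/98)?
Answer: 409174/1617 ≈ 253.05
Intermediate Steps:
j = -11 (j = -6 - 5 = -11)
U(B) = 99*B**2/49 (U(B) = (2*B)*(B + B*(1/98)) = (2*B)*(B + B/98) = (2*B)*(99*B/98) = 99*B**2/49)
s = 283/33 (s = -9 + (-(-348)/(-33)*(-5))/3 = -9 + (-(-348)*(-1)/33*(-5))/3 = -9 + (-29*4/11*(-5))/3 = -9 + (-116/11*(-5))/3 = -9 + (1/3)*(580/11) = -9 + 580/33 = 283/33 ≈ 8.5758)
s + U(j) = 283/33 + (99/49)*(-11)**2 = 283/33 + (99/49)*121 = 283/33 + 11979/49 = 409174/1617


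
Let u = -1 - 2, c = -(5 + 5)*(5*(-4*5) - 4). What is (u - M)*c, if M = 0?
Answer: -3120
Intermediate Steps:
c = 1040 (c = -10*(5*(-20) - 4) = -10*(-100 - 4) = -10*(-104) = -1*(-1040) = 1040)
u = -3
(u - M)*c = (-3 - 1*0)*1040 = (-3 + 0)*1040 = -3*1040 = -3120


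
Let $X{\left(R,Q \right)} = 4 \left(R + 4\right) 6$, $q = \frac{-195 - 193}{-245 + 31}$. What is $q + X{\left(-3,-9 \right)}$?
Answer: $\frac{2762}{107} \approx 25.813$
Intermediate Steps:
$q = \frac{194}{107}$ ($q = - \frac{388}{-214} = \left(-388\right) \left(- \frac{1}{214}\right) = \frac{194}{107} \approx 1.8131$)
$X{\left(R,Q \right)} = 96 + 24 R$ ($X{\left(R,Q \right)} = 4 \left(4 + R\right) 6 = 4 \left(24 + 6 R\right) = 96 + 24 R$)
$q + X{\left(-3,-9 \right)} = \frac{194}{107} + \left(96 + 24 \left(-3\right)\right) = \frac{194}{107} + \left(96 - 72\right) = \frac{194}{107} + 24 = \frac{2762}{107}$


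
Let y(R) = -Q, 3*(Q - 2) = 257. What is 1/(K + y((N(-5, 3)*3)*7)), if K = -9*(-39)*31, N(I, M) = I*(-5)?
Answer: 3/32380 ≈ 9.2650e-5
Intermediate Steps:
Q = 263/3 (Q = 2 + (1/3)*257 = 2 + 257/3 = 263/3 ≈ 87.667)
N(I, M) = -5*I
y(R) = -263/3 (y(R) = -1*263/3 = -263/3)
K = 10881 (K = 351*31 = 10881)
1/(K + y((N(-5, 3)*3)*7)) = 1/(10881 - 263/3) = 1/(32380/3) = 3/32380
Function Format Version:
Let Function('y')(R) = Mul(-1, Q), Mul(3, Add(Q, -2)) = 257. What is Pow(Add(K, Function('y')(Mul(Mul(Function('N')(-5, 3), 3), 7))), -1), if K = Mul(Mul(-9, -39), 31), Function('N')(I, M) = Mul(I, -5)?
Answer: Rational(3, 32380) ≈ 9.2650e-5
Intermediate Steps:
Q = Rational(263, 3) (Q = Add(2, Mul(Rational(1, 3), 257)) = Add(2, Rational(257, 3)) = Rational(263, 3) ≈ 87.667)
Function('N')(I, M) = Mul(-5, I)
Function('y')(R) = Rational(-263, 3) (Function('y')(R) = Mul(-1, Rational(263, 3)) = Rational(-263, 3))
K = 10881 (K = Mul(351, 31) = 10881)
Pow(Add(K, Function('y')(Mul(Mul(Function('N')(-5, 3), 3), 7))), -1) = Pow(Add(10881, Rational(-263, 3)), -1) = Pow(Rational(32380, 3), -1) = Rational(3, 32380)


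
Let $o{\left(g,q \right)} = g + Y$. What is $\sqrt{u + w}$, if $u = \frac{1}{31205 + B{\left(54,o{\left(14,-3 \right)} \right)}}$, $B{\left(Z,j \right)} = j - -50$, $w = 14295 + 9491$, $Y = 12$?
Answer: $\frac{\sqrt{23274623889627}}{31281} \approx 154.23$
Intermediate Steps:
$o{\left(g,q \right)} = 12 + g$ ($o{\left(g,q \right)} = g + 12 = 12 + g$)
$w = 23786$
$B{\left(Z,j \right)} = 50 + j$ ($B{\left(Z,j \right)} = j + 50 = 50 + j$)
$u = \frac{1}{31281}$ ($u = \frac{1}{31205 + \left(50 + \left(12 + 14\right)\right)} = \frac{1}{31205 + \left(50 + 26\right)} = \frac{1}{31205 + 76} = \frac{1}{31281} \approx 3.1968 \cdot 10^{-5}$)
$\sqrt{u + w} = \sqrt{\frac{1}{31281} + 23786} = \sqrt{\frac{744049867}{31281}} = \frac{\sqrt{23274623889627}}{31281}$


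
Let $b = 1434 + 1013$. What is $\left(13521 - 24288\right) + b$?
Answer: $-8320$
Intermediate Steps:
$b = 2447$
$\left(13521 - 24288\right) + b = \left(13521 - 24288\right) + 2447 = -10767 + 2447 = -8320$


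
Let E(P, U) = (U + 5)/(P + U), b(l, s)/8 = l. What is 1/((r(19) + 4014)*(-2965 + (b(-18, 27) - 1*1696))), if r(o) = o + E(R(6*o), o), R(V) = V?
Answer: -133/2577464465 ≈ -5.1601e-8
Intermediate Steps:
b(l, s) = 8*l
E(P, U) = (5 + U)/(P + U)
r(o) = o + (5 + o)/(7*o) (r(o) = o + (5 + o)/(6*o + o) = o + (5 + o)/((7*o)) = o + (1/(7*o))*(5 + o) = o + (5 + o)/(7*o))
1/((r(19) + 4014)*(-2965 + (b(-18, 27) - 1*1696))) = 1/(((⅐ + 19 + (5/7)/19) + 4014)*(-2965 + (8*(-18) - 1*1696))) = 1/(((⅐ + 19 + (5/7)*(1/19)) + 4014)*(-2965 + (-144 - 1696))) = 1/(((⅐ + 19 + 5/133) + 4014)*(-2965 - 1840)) = 1/((2551/133 + 4014)*(-4805)) = 1/((536413/133)*(-4805)) = 1/(-2577464465/133) = -133/2577464465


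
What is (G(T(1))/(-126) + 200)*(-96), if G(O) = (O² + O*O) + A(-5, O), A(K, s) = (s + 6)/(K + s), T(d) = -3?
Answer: -134306/7 ≈ -19187.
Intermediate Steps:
A(K, s) = (6 + s)/(K + s)
G(O) = 2*O² + (6 + O)/(-5 + O) (G(O) = (O² + O*O) + (6 + O)/(-5 + O) = (O² + O²) + (6 + O)/(-5 + O) = 2*O² + (6 + O)/(-5 + O))
(G(T(1))/(-126) + 200)*(-96) = (((6 - 3 + 2*(-3)²*(-5 - 3))/(-5 - 3))/(-126) + 200)*(-96) = (((6 - 3 + 2*9*(-8))/(-8))*(-1/126) + 200)*(-96) = (-(6 - 3 - 144)/8*(-1/126) + 200)*(-96) = (-⅛*(-141)*(-1/126) + 200)*(-96) = ((141/8)*(-1/126) + 200)*(-96) = (-47/336 + 200)*(-96) = (67153/336)*(-96) = -134306/7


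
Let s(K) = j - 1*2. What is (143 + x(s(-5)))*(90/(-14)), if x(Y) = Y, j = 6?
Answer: -945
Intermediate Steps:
s(K) = 4 (s(K) = 6 - 1*2 = 6 - 2 = 4)
(143 + x(s(-5)))*(90/(-14)) = (143 + 4)*(90/(-14)) = 147*(90*(-1/14)) = 147*(-45/7) = -945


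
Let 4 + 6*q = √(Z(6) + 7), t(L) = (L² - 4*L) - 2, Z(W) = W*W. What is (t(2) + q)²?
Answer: (40 - √43)²/36 ≈ 31.067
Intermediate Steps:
Z(W) = W²
t(L) = -2 + L² - 4*L
q = -⅔ + √43/6 (q = -⅔ + √(6² + 7)/6 = -⅔ + √(36 + 7)/6 = -⅔ + √43/6 ≈ 0.42624)
(t(2) + q)² = ((-2 + 2² - 4*2) + (-⅔ + √43/6))² = ((-2 + 4 - 8) + (-⅔ + √43/6))² = (-6 + (-⅔ + √43/6))² = (-20/3 + √43/6)²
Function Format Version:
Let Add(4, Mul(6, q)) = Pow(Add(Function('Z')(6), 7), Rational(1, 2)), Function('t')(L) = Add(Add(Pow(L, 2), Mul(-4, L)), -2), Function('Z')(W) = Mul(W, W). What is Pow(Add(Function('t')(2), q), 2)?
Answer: Mul(Rational(1, 36), Pow(Add(40, Mul(-1, Pow(43, Rational(1, 2)))), 2)) ≈ 31.067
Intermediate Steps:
Function('Z')(W) = Pow(W, 2)
Function('t')(L) = Add(-2, Pow(L, 2), Mul(-4, L))
q = Add(Rational(-2, 3), Mul(Rational(1, 6), Pow(43, Rational(1, 2)))) (q = Add(Rational(-2, 3), Mul(Rational(1, 6), Pow(Add(Pow(6, 2), 7), Rational(1, 2)))) = Add(Rational(-2, 3), Mul(Rational(1, 6), Pow(Add(36, 7), Rational(1, 2)))) = Add(Rational(-2, 3), Mul(Rational(1, 6), Pow(43, Rational(1, 2)))) ≈ 0.42624)
Pow(Add(Function('t')(2), q), 2) = Pow(Add(Add(-2, Pow(2, 2), Mul(-4, 2)), Add(Rational(-2, 3), Mul(Rational(1, 6), Pow(43, Rational(1, 2))))), 2) = Pow(Add(Add(-2, 4, -8), Add(Rational(-2, 3), Mul(Rational(1, 6), Pow(43, Rational(1, 2))))), 2) = Pow(Add(-6, Add(Rational(-2, 3), Mul(Rational(1, 6), Pow(43, Rational(1, 2))))), 2) = Pow(Add(Rational(-20, 3), Mul(Rational(1, 6), Pow(43, Rational(1, 2)))), 2)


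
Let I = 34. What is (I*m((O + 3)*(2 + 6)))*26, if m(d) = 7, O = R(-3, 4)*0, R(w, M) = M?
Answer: 6188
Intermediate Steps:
O = 0 (O = 4*0 = 0)
(I*m((O + 3)*(2 + 6)))*26 = (34*7)*26 = 238*26 = 6188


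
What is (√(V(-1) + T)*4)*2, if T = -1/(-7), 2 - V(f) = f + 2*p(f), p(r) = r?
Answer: 48*√7/7 ≈ 18.142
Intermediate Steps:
V(f) = 2 - 3*f (V(f) = 2 - (f + 2*f) = 2 - 3*f)
T = ⅐ (T = -1*(-⅐) = ⅐ ≈ 0.14286)
(√(V(-1) + T)*4)*2 = (√((2 - 3*(-1)) + ⅐)*4)*2 = (√((2 + 3) + ⅐)*4)*2 = (√(5 + ⅐)*4)*2 = (√(36/7)*4)*2 = ((6*√7/7)*4)*2 = (24*√7/7)*2 = 48*√7/7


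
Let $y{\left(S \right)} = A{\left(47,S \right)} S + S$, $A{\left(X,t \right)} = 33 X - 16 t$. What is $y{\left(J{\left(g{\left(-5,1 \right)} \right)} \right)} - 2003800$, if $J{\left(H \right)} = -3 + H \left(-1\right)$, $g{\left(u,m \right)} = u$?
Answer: $-2000760$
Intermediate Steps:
$A{\left(X,t \right)} = - 16 t + 33 X$
$J{\left(H \right)} = -3 - H$
$y{\left(S \right)} = S + S \left(1551 - 16 S\right)$ ($y{\left(S \right)} = \left(- 16 S + 33 \cdot 47\right) S + S = \left(- 16 S + 1551\right) S + S = \left(1551 - 16 S\right) S + S = S \left(1551 - 16 S\right) + S = S + S \left(1551 - 16 S\right)$)
$y{\left(J{\left(g{\left(-5,1 \right)} \right)} \right)} - 2003800 = 16 \left(-3 - -5\right) \left(97 - \left(-3 - -5\right)\right) - 2003800 = 16 \left(-3 + 5\right) \left(97 - \left(-3 + 5\right)\right) - 2003800 = 16 \cdot 2 \left(97 - 2\right) - 2003800 = 16 \cdot 2 \cdot 95 - 2003800 = 3040 - 2003800 = -2000760$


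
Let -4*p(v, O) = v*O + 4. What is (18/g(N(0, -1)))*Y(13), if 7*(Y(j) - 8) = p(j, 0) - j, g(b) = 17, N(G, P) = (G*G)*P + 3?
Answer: 108/17 ≈ 6.3529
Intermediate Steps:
p(v, O) = -1 - O*v/4 (p(v, O) = -(v*O + 4)/4 = -(O*v + 4)/4 = -(4 + O*v)/4 = -1 - O*v/4)
N(G, P) = 3 + P*G**2 (N(G, P) = G**2*P + 3 = P*G**2 + 3 = 3 + P*G**2)
Y(j) = 55/7 - j/7 (Y(j) = 8 + ((-1 - 1/4*0*j) - j)/7 = 8 + ((-1 + 0) - j)/7 = 8 + (-1 - j)/7 = 8 + (-1/7 - j/7) = 55/7 - j/7)
(18/g(N(0, -1)))*Y(13) = (18/17)*(55/7 - 1/7*13) = (18*(1/17))*(55/7 - 13/7) = (18/17)*6 = 108/17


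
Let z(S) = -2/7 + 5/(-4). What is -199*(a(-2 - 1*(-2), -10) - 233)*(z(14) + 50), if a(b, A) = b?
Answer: 62920019/28 ≈ 2.2471e+6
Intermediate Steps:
z(S) = -43/28 (z(S) = -2*⅐ + 5*(-¼) = -2/7 - 5/4 = -43/28)
-199*(a(-2 - 1*(-2), -10) - 233)*(z(14) + 50) = -199*((-2 - 1*(-2)) - 233)*(-43/28 + 50) = -199*((-2 + 2) - 233)*1357/28 = -199*(0 - 233)*1357/28 = -(-46367)*1357/28 = -199*(-316181/28) = 62920019/28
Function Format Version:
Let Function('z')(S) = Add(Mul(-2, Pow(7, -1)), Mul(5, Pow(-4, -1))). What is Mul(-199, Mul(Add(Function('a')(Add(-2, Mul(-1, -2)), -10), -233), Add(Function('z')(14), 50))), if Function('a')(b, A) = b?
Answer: Rational(62920019, 28) ≈ 2.2471e+6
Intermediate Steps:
Function('z')(S) = Rational(-43, 28) (Function('z')(S) = Add(Mul(-2, Rational(1, 7)), Mul(5, Rational(-1, 4))) = Add(Rational(-2, 7), Rational(-5, 4)) = Rational(-43, 28))
Mul(-199, Mul(Add(Function('a')(Add(-2, Mul(-1, -2)), -10), -233), Add(Function('z')(14), 50))) = Mul(-199, Mul(Add(Add(-2, Mul(-1, -2)), -233), Add(Rational(-43, 28), 50))) = Mul(-199, Mul(Add(Add(-2, 2), -233), Rational(1357, 28))) = Mul(-199, Mul(Add(0, -233), Rational(1357, 28))) = Mul(-199, Mul(-233, Rational(1357, 28))) = Mul(-199, Rational(-316181, 28)) = Rational(62920019, 28)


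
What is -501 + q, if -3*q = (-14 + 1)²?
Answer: -1672/3 ≈ -557.33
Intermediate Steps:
q = -169/3 (q = -(-14 + 1)²/3 = -⅓*(-13)² = -⅓*169 = -169/3 ≈ -56.333)
-501 + q = -501 - 169/3 = -1672/3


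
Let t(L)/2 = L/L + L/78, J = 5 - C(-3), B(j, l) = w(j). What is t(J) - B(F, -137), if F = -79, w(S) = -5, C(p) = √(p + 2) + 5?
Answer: 7 - I/39 ≈ 7.0 - 0.025641*I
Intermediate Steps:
C(p) = 5 + √(2 + p) (C(p) = √(2 + p) + 5 = 5 + √(2 + p))
B(j, l) = -5
J = -I (J = 5 - (5 + √(2 - 3)) = 5 - (5 + √(-1)) = 5 - (5 + I) = 5 + (-5 - I) = -I ≈ -1.0*I)
t(L) = 2 + L/39 (t(L) = 2*(L/L + L/78) = 2*(1 + L*(1/78)) = 2*(1 + L/78) = 2 + L/39)
t(J) - B(F, -137) = (2 + (-I)/39) - 1*(-5) = (2 - I/39) + 5 = 7 - I/39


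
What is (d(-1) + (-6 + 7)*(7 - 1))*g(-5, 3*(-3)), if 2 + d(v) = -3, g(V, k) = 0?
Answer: 0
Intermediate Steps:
d(v) = -5 (d(v) = -2 - 3 = -5)
(d(-1) + (-6 + 7)*(7 - 1))*g(-5, 3*(-3)) = (-5 + (-6 + 7)*(7 - 1))*0 = (-5 + 1*6)*0 = (-5 + 6)*0 = 1*0 = 0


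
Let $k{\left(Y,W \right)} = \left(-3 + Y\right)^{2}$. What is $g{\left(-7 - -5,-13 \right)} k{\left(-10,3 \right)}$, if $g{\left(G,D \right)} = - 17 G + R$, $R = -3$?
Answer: $5239$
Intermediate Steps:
$g{\left(G,D \right)} = -3 - 17 G$ ($g{\left(G,D \right)} = - 17 G - 3 = -3 - 17 G$)
$g{\left(-7 - -5,-13 \right)} k{\left(-10,3 \right)} = \left(-3 - 17 \left(-7 - -5\right)\right) \left(-3 - 10\right)^{2} = \left(-3 - 17 \left(-7 + 5\right)\right) \left(-13\right)^{2} = \left(-3 - -34\right) 169 = \left(-3 + 34\right) 169 = 31 \cdot 169 = 5239$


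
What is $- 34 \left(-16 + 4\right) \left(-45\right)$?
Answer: $-18360$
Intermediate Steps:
$- 34 \left(-16 + 4\right) \left(-45\right) = \left(-34\right) \left(-12\right) \left(-45\right) = 408 \left(-45\right) = -18360$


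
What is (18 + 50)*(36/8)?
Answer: 306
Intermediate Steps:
(18 + 50)*(36/8) = 68*(36*(⅛)) = 68*(9/2) = 306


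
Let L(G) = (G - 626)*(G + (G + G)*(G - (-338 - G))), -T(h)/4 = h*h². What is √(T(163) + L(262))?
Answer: 2*I*√45458197 ≈ 13485.0*I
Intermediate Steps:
T(h) = -4*h³ (T(h) = -4*h*h² = -4*h³)
L(G) = (-626 + G)*(G + 2*G*(338 + 2*G)) (L(G) = (-626 + G)*(G + (2*G)*(G + (338 + G))) = (-626 + G)*(G + (2*G)*(338 + 2*G)) = (-626 + G)*(G + 2*G*(338 + 2*G)))
√(T(163) + L(262)) = √(-4*163³ + 262*(-423802 - 1827*262 + 4*262²)) = √(-4*4330747 + 262*(-423802 - 478674 + 4*68644)) = √(-17322988 + 262*(-423802 - 478674 + 274576)) = √(-17322988 + 262*(-627900)) = √(-17322988 - 164509800) = √(-181832788) = 2*I*√45458197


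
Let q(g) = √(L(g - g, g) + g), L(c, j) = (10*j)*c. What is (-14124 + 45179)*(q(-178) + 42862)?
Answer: 1331079410 + 31055*I*√178 ≈ 1.3311e+9 + 4.1433e+5*I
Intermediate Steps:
L(c, j) = 10*c*j
q(g) = √g (q(g) = √(10*(g - g)*g + g) = √(10*0*g + g) = √(0 + g) = √g)
(-14124 + 45179)*(q(-178) + 42862) = (-14124 + 45179)*(√(-178) + 42862) = 31055*(I*√178 + 42862) = 31055*(42862 + I*√178) = 1331079410 + 31055*I*√178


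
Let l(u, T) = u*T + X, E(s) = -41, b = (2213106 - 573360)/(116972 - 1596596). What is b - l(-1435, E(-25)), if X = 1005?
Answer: -14757056651/246604 ≈ -59841.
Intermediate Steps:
b = -273291/246604 (b = 1639746/(-1479624) = 1639746*(-1/1479624) = -273291/246604 ≈ -1.1082)
l(u, T) = 1005 + T*u (l(u, T) = u*T + 1005 = T*u + 1005 = 1005 + T*u)
b - l(-1435, E(-25)) = -273291/246604 - (1005 - 41*(-1435)) = -273291/246604 - (1005 + 58835) = -273291/246604 - 1*59840 = -273291/246604 - 59840 = -14757056651/246604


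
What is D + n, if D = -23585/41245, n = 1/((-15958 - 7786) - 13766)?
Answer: -176942919/309419990 ≈ -0.57185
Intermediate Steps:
n = -1/37510 (n = 1/(-23744 - 13766) = 1/(-37510) = -1/37510 ≈ -2.6660e-5)
D = -4717/8249 (D = -23585*1/41245 = -4717/8249 ≈ -0.57183)
D + n = -4717/8249 - 1/37510 = -176942919/309419990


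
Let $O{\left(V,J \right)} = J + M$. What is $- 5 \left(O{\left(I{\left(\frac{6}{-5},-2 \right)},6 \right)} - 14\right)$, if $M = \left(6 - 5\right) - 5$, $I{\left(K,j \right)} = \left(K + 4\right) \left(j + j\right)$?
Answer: $60$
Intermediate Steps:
$I{\left(K,j \right)} = 2 j \left(4 + K\right)$ ($I{\left(K,j \right)} = \left(4 + K\right) 2 j = 2 j \left(4 + K\right)$)
$M = -4$ ($M = 1 - 5 = -4$)
$O{\left(V,J \right)} = -4 + J$ ($O{\left(V,J \right)} = J - 4 = -4 + J$)
$- 5 \left(O{\left(I{\left(\frac{6}{-5},-2 \right)},6 \right)} - 14\right) = - 5 \left(\left(-4 + 6\right) - 14\right) = - 5 \left(2 - 14\right) = \left(-5\right) \left(-12\right) = 60$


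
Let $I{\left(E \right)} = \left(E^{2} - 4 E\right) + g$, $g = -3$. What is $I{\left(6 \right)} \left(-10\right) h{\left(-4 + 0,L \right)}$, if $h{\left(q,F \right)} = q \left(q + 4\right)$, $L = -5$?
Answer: $0$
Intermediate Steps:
$h{\left(q,F \right)} = q \left(4 + q\right)$
$I{\left(E \right)} = -3 + E^{2} - 4 E$ ($I{\left(E \right)} = \left(E^{2} - 4 E\right) - 3 = -3 + E^{2} - 4 E$)
$I{\left(6 \right)} \left(-10\right) h{\left(-4 + 0,L \right)} = \left(-3 + 6^{2} - 24\right) \left(-10\right) \left(-4 + 0\right) \left(4 + \left(-4 + 0\right)\right) = \left(-3 + 36 - 24\right) \left(-10\right) \left(- 4 \left(4 - 4\right)\right) = 9 \left(-10\right) \left(\left(-4\right) 0\right) = \left(-90\right) 0 = 0$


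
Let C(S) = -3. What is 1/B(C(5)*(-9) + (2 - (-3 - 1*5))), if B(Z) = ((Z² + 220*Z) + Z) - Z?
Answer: 1/9509 ≈ 0.00010516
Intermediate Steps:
B(Z) = Z² + 220*Z (B(Z) = (Z² + 221*Z) - Z = Z² + 220*Z)
1/B(C(5)*(-9) + (2 - (-3 - 1*5))) = 1/((-3*(-9) + (2 - (-3 - 1*5)))*(220 + (-3*(-9) + (2 - (-3 - 1*5))))) = 1/((27 + (2 - (-3 - 5)))*(220 + (27 + (2 - (-3 - 5))))) = 1/((27 + (2 - 1*(-8)))*(220 + (27 + (2 - 1*(-8))))) = 1/((27 + (2 + 8))*(220 + (27 + (2 + 8)))) = 1/((27 + 10)*(220 + (27 + 10))) = 1/(37*(220 + 37)) = 1/(37*257) = 1/9509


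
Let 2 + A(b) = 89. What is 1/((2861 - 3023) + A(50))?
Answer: -1/75 ≈ -0.013333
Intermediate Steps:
A(b) = 87 (A(b) = -2 + 89 = 87)
1/((2861 - 3023) + A(50)) = 1/((2861 - 3023) + 87) = 1/(-162 + 87) = 1/(-75) = -1/75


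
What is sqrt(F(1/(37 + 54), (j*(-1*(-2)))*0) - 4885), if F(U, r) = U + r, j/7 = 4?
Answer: I*sqrt(40452594)/91 ≈ 69.893*I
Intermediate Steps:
j = 28 (j = 7*4 = 28)
sqrt(F(1/(37 + 54), (j*(-1*(-2)))*0) - 4885) = sqrt((1/(37 + 54) + (28*(-1*(-2)))*0) - 4885) = sqrt((1/91 + (28*2)*0) - 4885) = sqrt((1/91 + 56*0) - 4885) = sqrt((1/91 + 0) - 4885) = sqrt(1/91 - 4885) = sqrt(-444534/91) = I*sqrt(40452594)/91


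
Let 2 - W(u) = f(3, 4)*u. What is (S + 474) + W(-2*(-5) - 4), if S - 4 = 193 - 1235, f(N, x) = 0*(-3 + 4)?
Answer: -562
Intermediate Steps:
f(N, x) = 0 (f(N, x) = 0*1 = 0)
W(u) = 2 (W(u) = 2 - 0*u = 2 - 1*0 = 2 + 0 = 2)
S = -1038 (S = 4 + (193 - 1235) = 4 - 1042 = -1038)
(S + 474) + W(-2*(-5) - 4) = (-1038 + 474) + 2 = -564 + 2 = -562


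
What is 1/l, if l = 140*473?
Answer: 1/66220 ≈ 1.5101e-5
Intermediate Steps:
l = 66220
1/l = 1/66220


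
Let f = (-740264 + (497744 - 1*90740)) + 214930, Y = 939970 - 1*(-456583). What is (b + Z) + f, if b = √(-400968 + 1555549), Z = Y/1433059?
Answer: -169572474917/1433059 + √1154581 ≈ -1.1725e+5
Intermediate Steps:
Y = 1396553 (Y = 939970 + 456583 = 1396553)
Z = 1396553/1433059 ≈ 0.97453
b = √1154581 ≈ 1074.5
f = -118330 (f = (-740264 + (497744 - 90740)) + 214930 = (-740264 + 407004) + 214930 = -333260 + 214930 = -118330)
(b + Z) + f = (√1154581 + 1396553/1433059) - 118330 = (1396553/1433059 + √1154581) - 118330 = -169572474917/1433059 + √1154581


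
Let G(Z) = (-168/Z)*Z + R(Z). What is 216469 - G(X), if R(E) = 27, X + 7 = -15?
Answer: 216610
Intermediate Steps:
X = -22 (X = -7 - 15 = -22)
G(Z) = -141 (G(Z) = (-168/Z)*Z + 27 = -168 + 27 = -141)
216469 - G(X) = 216469 - 1*(-141) = 216469 + 141 = 216610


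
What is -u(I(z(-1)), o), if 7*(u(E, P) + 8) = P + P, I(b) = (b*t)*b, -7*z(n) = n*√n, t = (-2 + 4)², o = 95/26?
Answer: 633/91 ≈ 6.9560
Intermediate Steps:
o = 95/26 (o = 95*(1/26) = 95/26 ≈ 3.6538)
t = 4 (t = 2² = 4)
z(n) = -n^(3/2)/7 (z(n) = -n*√n/7 = -n^(3/2)/7)
I(b) = 4*b² (I(b) = (b*4)*b = (4*b)*b = 4*b²)
u(E, P) = -8 + 2*P/7 (u(E, P) = -8 + (P + P)/7 = -8 + (2*P)/7 = -8 + 2*P/7)
-u(I(z(-1)), o) = -(-8 + (2/7)*(95/26)) = -(-8 + 95/91) = -1*(-633/91) = 633/91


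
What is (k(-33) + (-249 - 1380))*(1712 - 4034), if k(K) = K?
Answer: 3859164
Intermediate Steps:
(k(-33) + (-249 - 1380))*(1712 - 4034) = (-33 + (-249 - 1380))*(1712 - 4034) = (-33 - 1629)*(-2322) = -1662*(-2322) = 3859164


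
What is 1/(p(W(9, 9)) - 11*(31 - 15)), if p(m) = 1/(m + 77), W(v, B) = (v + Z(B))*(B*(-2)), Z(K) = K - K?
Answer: -85/14961 ≈ -0.0056814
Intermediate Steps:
Z(K) = 0
W(v, B) = -2*B*v (W(v, B) = (v + 0)*(B*(-2)) = v*(-2*B) = -2*B*v)
p(m) = 1/(77 + m)
1/(p(W(9, 9)) - 11*(31 - 15)) = 1/(1/(77 - 2*9*9) - 11*(31 - 15)) = 1/(1/(77 - 162) - 11*16) = 1/(1/(-85) - 176) = 1/(-1/85 - 176) = 1/(-14961/85) = -85/14961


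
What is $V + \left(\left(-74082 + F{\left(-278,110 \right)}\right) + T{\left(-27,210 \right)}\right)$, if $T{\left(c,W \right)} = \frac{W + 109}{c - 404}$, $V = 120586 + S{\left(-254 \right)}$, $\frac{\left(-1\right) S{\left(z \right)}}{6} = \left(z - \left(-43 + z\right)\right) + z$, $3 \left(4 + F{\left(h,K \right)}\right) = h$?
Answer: $\frac{61640663}{1293} \approx 47673.0$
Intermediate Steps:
$F{\left(h,K \right)} = -4 + \frac{h}{3}$
$S{\left(z \right)} = -258 - 6 z$ ($S{\left(z \right)} = - 6 \left(\left(z - \left(-43 + z\right)\right) + z\right) = - 6 \left(43 + z\right) = -258 - 6 z$)
$V = 121852$ ($V = 120586 - -1266 = 120586 + \left(-258 + 1524\right) = 120586 + 1266 = 121852$)
$T{\left(c,W \right)} = \frac{109 + W}{-404 + c}$
$V + \left(\left(-74082 + F{\left(-278,110 \right)}\right) + T{\left(-27,210 \right)}\right) = 121852 + \left(\left(-74082 + \left(-4 + \frac{1}{3} \left(-278\right)\right)\right) + \frac{109 + 210}{-404 - 27}\right) = 121852 + \left(\left(-74082 - \frac{290}{3}\right) + \frac{1}{-431} \cdot 319\right) = 121852 - \frac{95913973}{1293} = \frac{61640663}{1293}$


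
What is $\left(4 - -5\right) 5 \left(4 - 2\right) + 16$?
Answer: $106$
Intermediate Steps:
$\left(4 - -5\right) 5 \left(4 - 2\right) + 16 = \left(4 + 5\right) 5 \cdot 2 + 16 = 9 \cdot 10 + 16 = 90 + 16 = 106$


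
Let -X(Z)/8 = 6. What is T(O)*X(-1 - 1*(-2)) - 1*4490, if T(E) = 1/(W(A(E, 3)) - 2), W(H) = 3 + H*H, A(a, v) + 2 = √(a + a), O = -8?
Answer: -1692202/377 - 768*I/377 ≈ -4488.6 - 2.0371*I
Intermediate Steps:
X(Z) = -48 (X(Z) = -8*6 = -48)
A(a, v) = -2 + √2*√a (A(a, v) = -2 + √(a + a) = -2 + √(2*a) = -2 + √2*√a)
W(H) = 3 + H²
T(E) = 1/(1 + (-2 + √2*√E)²) (T(E) = 1/((3 + (-2 + √2*√E)²) - 2) = 1/(1 + (-2 + √2*√E)²))
T(O)*X(-1 - 1*(-2)) - 1*4490 = -48/(1 + (-2 + √2*√(-8))²) - 1*4490 = -48/(1 + (-2 + √2*(2*I*√2))²) - 4490 = -48/(1 + (-2 + 4*I)²) - 4490 = -4490 - 48/(1 + (-2 + 4*I)²)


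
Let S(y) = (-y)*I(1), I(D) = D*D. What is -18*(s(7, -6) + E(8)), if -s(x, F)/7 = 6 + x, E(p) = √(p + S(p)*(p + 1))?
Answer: 1638 - 144*I ≈ 1638.0 - 144.0*I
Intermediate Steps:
I(D) = D²
S(y) = -y (S(y) = -y*1² = -y*1 = -y)
E(p) = √(p - p*(1 + p)) (E(p) = √(p + (-p)*(p + 1)) = √(p + (-p)*(1 + p)) = √(p - p*(1 + p)))
s(x, F) = -42 - 7*x (s(x, F) = -7*(6 + x) = -42 - 7*x)
-18*(s(7, -6) + E(8)) = -18*((-42 - 7*7) + √(-1*8²)) = -18*((-42 - 49) + √(-1*64)) = -18*(-91 + √(-64)) = -18*(-91 + 8*I) = 1638 - 144*I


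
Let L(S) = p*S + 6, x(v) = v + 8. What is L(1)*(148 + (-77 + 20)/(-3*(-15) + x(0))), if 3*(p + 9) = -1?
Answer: -77870/159 ≈ -489.75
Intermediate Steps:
x(v) = 8 + v
p = -28/3 (p = -9 + (1/3)*(-1) = -9 - 1/3 = -28/3 ≈ -9.3333)
L(S) = 6 - 28*S/3 (L(S) = -28*S/3 + 6 = 6 - 28*S/3)
L(1)*(148 + (-77 + 20)/(-3*(-15) + x(0))) = (6 - 28/3*1)*(148 + (-77 + 20)/(-3*(-15) + (8 + 0))) = (6 - 28/3)*(148 - 57/(45 + 8)) = -10*(148 - 57/53)/3 = -10/3*7787/53 = -77870/159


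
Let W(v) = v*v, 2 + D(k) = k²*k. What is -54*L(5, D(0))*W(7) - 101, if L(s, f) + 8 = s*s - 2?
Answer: -39791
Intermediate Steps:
D(k) = -2 + k³ (D(k) = -2 + k²*k = -2 + k³)
L(s, f) = -10 + s² (L(s, f) = -8 + (s*s - 2) = -8 + (s² - 2) = -8 + (-2 + s²) = -10 + s²)
W(v) = v²
-54*L(5, D(0))*W(7) - 101 = -54*(-10 + 5²)*7² - 101 = -54*(-10 + 25)*49 - 101 = -810*49 - 101 = -54*735 - 101 = -39690 - 101 = -39791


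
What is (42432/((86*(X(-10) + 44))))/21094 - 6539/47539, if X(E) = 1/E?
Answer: -1296843969421/9464811385541 ≈ -0.13702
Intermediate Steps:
(42432/((86*(X(-10) + 44))))/21094 - 6539/47539 = (42432/((86*(1/(-10) + 44))))/21094 - 6539/47539 = (42432/((86*(-1/10 + 44))))*(1/21094) - 6539*1/47539 = (42432/((86*(439/10))))*(1/21094) - 6539/47539 = (42432/(18877/5))*(1/21094) - 6539/47539 = (42432*(5/18877))*(1/21094) - 6539/47539 = (212160/18877)*(1/21094) - 6539/47539 = 106080/199095719 - 6539/47539 = -1296843969421/9464811385541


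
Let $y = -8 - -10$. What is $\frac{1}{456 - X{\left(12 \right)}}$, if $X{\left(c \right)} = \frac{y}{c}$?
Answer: $\frac{6}{2735} \approx 0.0021938$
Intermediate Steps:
$y = 2$ ($y = -8 + 10 = 2$)
$X{\left(c \right)} = \frac{2}{c}$
$\frac{1}{456 - X{\left(12 \right)}} = \frac{1}{456 - \frac{2}{12}} = \frac{1}{456 - 2 \cdot \frac{1}{12}} = \frac{1}{456 - \frac{1}{6}} = \frac{1}{\frac{2735}{6}} = \frac{6}{2735}$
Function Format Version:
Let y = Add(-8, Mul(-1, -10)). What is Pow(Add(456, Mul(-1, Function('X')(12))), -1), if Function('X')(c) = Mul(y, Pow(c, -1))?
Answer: Rational(6, 2735) ≈ 0.0021938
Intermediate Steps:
y = 2 (y = Add(-8, 10) = 2)
Function('X')(c) = Mul(2, Pow(c, -1))
Pow(Add(456, Mul(-1, Function('X')(12))), -1) = Pow(Add(456, Mul(-1, Mul(2, Pow(12, -1)))), -1) = Pow(Add(456, Mul(-1, Mul(2, Rational(1, 12)))), -1) = Pow(Add(456, Mul(-1, Rational(1, 6))), -1) = Pow(Add(456, Rational(-1, 6)), -1) = Pow(Rational(2735, 6), -1) = Rational(6, 2735)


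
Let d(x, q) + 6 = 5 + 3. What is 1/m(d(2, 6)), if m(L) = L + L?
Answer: 1/4 ≈ 0.25000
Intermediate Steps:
d(x, q) = 2 (d(x, q) = -6 + (5 + 3) = -6 + 8 = 2)
m(L) = 2*L
1/m(d(2, 6)) = 1/(2*2) = 1/4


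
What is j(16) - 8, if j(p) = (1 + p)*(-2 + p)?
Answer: 230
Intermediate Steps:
j(16) - 8 = (-2 + 16**2 - 1*16) - 8 = (-2 + 256 - 16) - 8 = 238 - 8 = 230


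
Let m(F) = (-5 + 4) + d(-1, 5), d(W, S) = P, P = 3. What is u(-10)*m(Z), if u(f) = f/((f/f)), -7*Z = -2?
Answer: -20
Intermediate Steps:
Z = 2/7 (Z = -⅐*(-2) = 2/7 ≈ 0.28571)
u(f) = f (u(f) = f/1 = f*1 = f)
d(W, S) = 3
m(F) = 2 (m(F) = (-5 + 4) + 3 = -1 + 3 = 2)
u(-10)*m(Z) = -10*2 = -20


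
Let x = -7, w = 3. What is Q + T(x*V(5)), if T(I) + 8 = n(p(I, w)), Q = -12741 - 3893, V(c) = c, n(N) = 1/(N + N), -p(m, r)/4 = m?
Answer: -4659759/280 ≈ -16642.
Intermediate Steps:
p(m, r) = -4*m
n(N) = 1/(2*N)
Q = -16634
T(I) = -8 - 1/(8*I) (T(I) = -8 + 1/(2*((-4*I))) = -8 + (-1/(4*I))/2 = -8 - 1/(8*I))
Q + T(x*V(5)) = -16634 + (-8 - 1/(8*((-7*5)))) = -16634 + (-8 - 1/8/(-35)) = -16634 + (-8 - 1/8*(-1/35)) = -16634 + (-8 + 1/280) = -16634 - 2239/280 = -4659759/280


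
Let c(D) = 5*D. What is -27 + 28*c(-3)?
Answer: -447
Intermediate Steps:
-27 + 28*c(-3) = -27 + 28*(5*(-3)) = -27 + 28*(-15) = -27 - 420 = -447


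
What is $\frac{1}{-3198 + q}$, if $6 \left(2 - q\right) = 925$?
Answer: $- \frac{6}{20101} \approx -0.00029849$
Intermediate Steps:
$q = - \frac{913}{6}$ ($q = 2 - \frac{925}{6} = - \frac{913}{6} \approx -152.17$)
$\frac{1}{-3198 + q} = \frac{1}{-3198 - \frac{913}{6}} = \frac{1}{- \frac{20101}{6}} = - \frac{6}{20101}$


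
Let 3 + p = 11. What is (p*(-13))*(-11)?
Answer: 1144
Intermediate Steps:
p = 8 (p = -3 + 11 = 8)
(p*(-13))*(-11) = (8*(-13))*(-11) = -104*(-11) = 1144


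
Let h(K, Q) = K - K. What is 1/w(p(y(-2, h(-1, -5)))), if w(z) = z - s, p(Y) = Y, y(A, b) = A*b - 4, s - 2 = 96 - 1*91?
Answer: -1/11 ≈ -0.090909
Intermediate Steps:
h(K, Q) = 0
s = 7 (s = 2 + (96 - 1*91) = 2 + (96 - 91) = 2 + 5 = 7)
y(A, b) = -4 + A*b
w(z) = -7 + z (w(z) = z - 1*7 = z - 7 = -7 + z)
1/w(p(y(-2, h(-1, -5)))) = 1/(-7 + (-4 - 2*0)) = 1/(-7 + (-4 + 0)) = 1/(-7 - 4) = 1/(-11) = -1/11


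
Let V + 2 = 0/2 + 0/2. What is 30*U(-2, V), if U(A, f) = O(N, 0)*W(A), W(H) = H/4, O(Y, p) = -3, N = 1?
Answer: 45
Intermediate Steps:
V = -2 (V = -2 + (0/2 + 0/2) = -2 + (0*(1/2) + 0*(1/2)) = -2 + (0 + 0) = -2 + 0 = -2)
W(H) = H/4 (W(H) = H*(1/4) = H/4)
U(A, f) = -3*A/4
30*U(-2, V) = 30*(-3/4*(-2)) = 30*(3/2) = 45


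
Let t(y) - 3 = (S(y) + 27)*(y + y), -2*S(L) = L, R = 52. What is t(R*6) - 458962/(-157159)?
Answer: -12649740425/157159 ≈ -80490.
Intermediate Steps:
S(L) = -L/2
t(y) = 3 + 2*y*(27 - y/2) (t(y) = 3 + (-y/2 + 27)*(y + y) = 3 + (27 - y/2)*(2*y) = 3 + 2*y*(27 - y/2))
t(R*6) - 458962/(-157159) = (3 - (52*6)² + 54*(52*6)) - 458962/(-157159) = (3 - 1*312² + 54*312) - 458962*(-1/157159) = (3 - 1*97344 + 16848) + 458962/157159 = (3 - 97344 + 16848) + 458962/157159 = -80493 + 458962/157159 = -12649740425/157159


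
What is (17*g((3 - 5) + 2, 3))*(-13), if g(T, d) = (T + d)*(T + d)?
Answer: -1989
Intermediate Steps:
g(T, d) = (T + d)²
(17*g((3 - 5) + 2, 3))*(-13) = (17*(((3 - 5) + 2) + 3)²)*(-13) = (17*((-2 + 2) + 3)²)*(-13) = (17*(0 + 3)²)*(-13) = (17*3²)*(-13) = (17*9)*(-13) = 153*(-13) = -1989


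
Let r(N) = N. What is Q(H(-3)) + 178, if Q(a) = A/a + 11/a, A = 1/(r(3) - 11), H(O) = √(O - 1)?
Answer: 178 - 87*I/16 ≈ 178.0 - 5.4375*I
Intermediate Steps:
H(O) = √(-1 + O)
A = -⅛ (A = 1/(3 - 11) = 1/(-8) = -⅛ ≈ -0.12500)
Q(a) = 87/(8*a) (Q(a) = -1/(8*a) + 11/a = 87/(8*a))
Q(H(-3)) + 178 = 87/(8*(√(-1 - 3))) + 178 = 87/(8*(√(-4))) + 178 = 87/(8*((2*I))) + 178 = 87*(-I/2)/8 + 178 = -87*I/16 + 178 = 178 - 87*I/16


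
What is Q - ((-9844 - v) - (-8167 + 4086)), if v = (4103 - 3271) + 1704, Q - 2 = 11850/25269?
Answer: 69923273/8423 ≈ 8301.5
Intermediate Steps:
Q = 20796/8423 (Q = 2 + 11850/25269 = 2 + 11850*(1/25269) = 2 + 3950/8423 = 20796/8423 ≈ 2.4690)
v = 2536 (v = 832 + 1704 = 2536)
Q - ((-9844 - v) - (-8167 + 4086)) = 20796/8423 - ((-9844 - 1*2536) - (-8167 + 4086)) = 20796/8423 - ((-9844 - 2536) - 1*(-4081)) = 20796/8423 - (-12380 + 4081) = 20796/8423 - 1*(-8299) = 20796/8423 + 8299 = 69923273/8423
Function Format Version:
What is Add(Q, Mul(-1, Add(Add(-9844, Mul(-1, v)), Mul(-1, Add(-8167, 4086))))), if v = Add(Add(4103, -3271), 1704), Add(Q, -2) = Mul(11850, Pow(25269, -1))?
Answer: Rational(69923273, 8423) ≈ 8301.5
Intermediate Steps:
Q = Rational(20796, 8423) (Q = Add(2, Mul(11850, Pow(25269, -1))) = Add(2, Mul(11850, Rational(1, 25269))) = Add(2, Rational(3950, 8423)) = Rational(20796, 8423) ≈ 2.4690)
v = 2536 (v = Add(832, 1704) = 2536)
Add(Q, Mul(-1, Add(Add(-9844, Mul(-1, v)), Mul(-1, Add(-8167, 4086))))) = Add(Rational(20796, 8423), Mul(-1, Add(Add(-9844, Mul(-1, 2536)), Mul(-1, Add(-8167, 4086))))) = Add(Rational(20796, 8423), Mul(-1, Add(Add(-9844, -2536), Mul(-1, -4081)))) = Add(Rational(20796, 8423), Mul(-1, Add(-12380, 4081))) = Add(Rational(20796, 8423), Mul(-1, -8299)) = Add(Rational(20796, 8423), 8299) = Rational(69923273, 8423)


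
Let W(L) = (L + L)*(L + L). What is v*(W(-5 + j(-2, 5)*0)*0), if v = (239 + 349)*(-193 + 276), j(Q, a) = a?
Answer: 0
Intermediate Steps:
v = 48804 (v = 588*83 = 48804)
W(L) = 4*L**2 (W(L) = (2*L)*(2*L) = 4*L**2)
v*(W(-5 + j(-2, 5)*0)*0) = 48804*((4*(-5 + 5*0)**2)*0) = 48804*((4*(-5 + 0)**2)*0) = 48804*((4*(-5)**2)*0) = 48804*((4*25)*0) = 48804*(100*0) = 48804*0 = 0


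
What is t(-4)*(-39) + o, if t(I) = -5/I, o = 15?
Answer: -135/4 ≈ -33.750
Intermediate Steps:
t(-4)*(-39) + o = -5/(-4)*(-39) + 15 = -5*(-¼)*(-39) + 15 = (5/4)*(-39) + 15 = -195/4 + 15 = -135/4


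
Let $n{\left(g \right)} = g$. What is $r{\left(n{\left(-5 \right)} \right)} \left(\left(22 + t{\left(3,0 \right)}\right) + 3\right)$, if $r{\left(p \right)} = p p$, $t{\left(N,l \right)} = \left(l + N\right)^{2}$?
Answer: $850$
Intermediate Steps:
$t{\left(N,l \right)} = \left(N + l\right)^{2}$
$r{\left(p \right)} = p^{2}$
$r{\left(n{\left(-5 \right)} \right)} \left(\left(22 + t{\left(3,0 \right)}\right) + 3\right) = \left(-5\right)^{2} \left(\left(22 + \left(3 + 0\right)^{2}\right) + 3\right) = 25 \left(\left(22 + 3^{2}\right) + 3\right) = 25 \left(\left(22 + 9\right) + 3\right) = 25 \left(31 + 3\right) = 25 \cdot 34 = 850$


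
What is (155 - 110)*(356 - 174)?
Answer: 8190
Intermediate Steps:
(155 - 110)*(356 - 174) = 45*182 = 8190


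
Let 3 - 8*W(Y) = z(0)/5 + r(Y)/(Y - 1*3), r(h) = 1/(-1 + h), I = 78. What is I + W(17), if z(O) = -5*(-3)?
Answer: 139775/1792 ≈ 77.999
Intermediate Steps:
z(O) = 15
W(Y) = -1/(8*(-1 + Y)*(-3 + Y)) (W(Y) = 3/8 - (15/5 + 1/((-1 + Y)*(Y - 1*3)))/8 = 3/8 - (15*(⅕) + 1/((-1 + Y)*(Y - 3)))/8 = 3/8 - (3 + 1/((-1 + Y)*(-3 + Y)))/8 = 3/8 + (-3/8 - 1/(8*(-1 + Y)*(-3 + Y))) = -1/(8*(-1 + Y)*(-3 + Y)))
I + W(17) = 78 - 1/(8*(-1 + 17)*(-3 + 17)) = 78 - ⅛/(16*14) = 78 - ⅛*1/16*1/14 = 78 - 1/1792 = 139775/1792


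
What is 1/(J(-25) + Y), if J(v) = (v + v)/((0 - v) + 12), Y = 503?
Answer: 37/18561 ≈ 0.0019934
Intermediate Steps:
J(v) = 2*v/(12 - v) (J(v) = (2*v)/(-v + 12) = (2*v)/(12 - v) = 2*v/(12 - v))
1/(J(-25) + Y) = 1/(-2*(-25)/(-12 - 25) + 503) = 1/(-2*(-25)/(-37) + 503) = 1/(-2*(-25)*(-1/37) + 503) = 1/(-50/37 + 503) = 1/(18561/37) = 37/18561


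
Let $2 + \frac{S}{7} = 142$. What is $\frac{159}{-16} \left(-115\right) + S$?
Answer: $\frac{33965}{16} \approx 2122.8$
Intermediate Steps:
$S = 980$ ($S = -14 + 7 \cdot 142 = -14 + 994 = 980$)
$\frac{159}{-16} \left(-115\right) + S = \frac{159}{-16} \left(-115\right) + 980 = 159 \left(- \frac{1}{16}\right) \left(-115\right) + 980 = \left(- \frac{159}{16}\right) \left(-115\right) + 980 = \frac{18285}{16} + 980 = \frac{33965}{16}$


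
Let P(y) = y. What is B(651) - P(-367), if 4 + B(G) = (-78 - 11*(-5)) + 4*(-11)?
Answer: 296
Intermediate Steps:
B(G) = -71 (B(G) = -4 + ((-78 - 11*(-5)) + 4*(-11)) = -4 + ((-78 + 55) - 44) = -4 + (-23 - 44) = -4 - 67 = -71)
B(651) - P(-367) = -71 - 1*(-367) = -71 + 367 = 296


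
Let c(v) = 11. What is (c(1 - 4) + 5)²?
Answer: 256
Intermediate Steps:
(c(1 - 4) + 5)² = (11 + 5)² = 16² = 256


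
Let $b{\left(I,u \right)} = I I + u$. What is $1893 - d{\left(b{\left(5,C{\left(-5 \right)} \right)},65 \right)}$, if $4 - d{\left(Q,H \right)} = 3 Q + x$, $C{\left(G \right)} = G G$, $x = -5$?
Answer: $2034$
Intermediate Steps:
$C{\left(G \right)} = G^{2}$
$b{\left(I,u \right)} = u + I^{2}$ ($b{\left(I,u \right)} = I^{2} + u = u + I^{2}$)
$d{\left(Q,H \right)} = 9 - 3 Q$ ($d{\left(Q,H \right)} = 4 - \left(3 Q - 5\right) = 4 - \left(-5 + 3 Q\right) = 9 - 3 Q$)
$1893 - d{\left(b{\left(5,C{\left(-5 \right)} \right)},65 \right)} = 1893 - \left(9 - 3 \left(\left(-5\right)^{2} + 5^{2}\right)\right) = 1893 - \left(9 - 3 \left(25 + 25\right)\right) = 1893 - \left(9 - 150\right) = 1893 - -141 = 1893 + 141 = 2034$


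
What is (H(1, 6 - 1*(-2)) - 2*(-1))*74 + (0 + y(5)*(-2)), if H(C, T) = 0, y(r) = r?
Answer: 138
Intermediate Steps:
(H(1, 6 - 1*(-2)) - 2*(-1))*74 + (0 + y(5)*(-2)) = (0 - 2*(-1))*74 + (0 + 5*(-2)) = (0 + 2)*74 + (0 - 10) = 2*74 - 10 = 148 - 10 = 138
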